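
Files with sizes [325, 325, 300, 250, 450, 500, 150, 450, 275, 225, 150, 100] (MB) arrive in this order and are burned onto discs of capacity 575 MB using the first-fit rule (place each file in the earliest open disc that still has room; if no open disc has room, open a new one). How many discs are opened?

7

  325 → disc 1 (new)  [load 325/575]
  325 → disc 2 (new)  [load 325/575]
  300 → disc 3 (new)  [load 300/575]
  250 → disc 1  [load 575/575]
  450 → disc 4 (new)  [load 450/575]
  500 → disc 5 (new)  [load 500/575]
  150 → disc 2  [load 475/575]
  450 → disc 6 (new)  [load 450/575]
  275 → disc 3  [load 575/575]
  225 → disc 7 (new)  [load 225/575]
  150 → disc 7  [load 375/575]
  100 → disc 2  [load 575/575]
7 discs opened.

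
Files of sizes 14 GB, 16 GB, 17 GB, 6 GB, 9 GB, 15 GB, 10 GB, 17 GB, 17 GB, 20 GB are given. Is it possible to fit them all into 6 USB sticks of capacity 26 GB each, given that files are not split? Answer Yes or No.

Total = 141 GB; ⌈141/26⌉ = 6.
7 files each exceed half the capacity and cannot share a USB stick, forcing at least 7 USB sticks.
At least 7 USB sticks are required, but only 6 are allowed.

No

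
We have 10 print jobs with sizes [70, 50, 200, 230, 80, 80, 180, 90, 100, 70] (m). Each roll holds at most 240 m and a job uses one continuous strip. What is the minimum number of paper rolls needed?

6

Total = 230 + 200 + 180 + 100 + 90 + 80 + 80 + 70 + 70 + 50 = 1150 m.
Lower bound: ⌈1150/240⌉ = 5 paper rolls.
A packing using 6 paper rolls:
  roll 1: 230 = 230
  roll 2: 200 = 200
  roll 3: 180 + 50 = 230
  roll 4: 100 + 90 = 190
  roll 5: 80 + 80 + 70 = 230
  roll 6: 70 = 70
No arrangement into 5 paper rolls stays within capacity, so 6 is optimal.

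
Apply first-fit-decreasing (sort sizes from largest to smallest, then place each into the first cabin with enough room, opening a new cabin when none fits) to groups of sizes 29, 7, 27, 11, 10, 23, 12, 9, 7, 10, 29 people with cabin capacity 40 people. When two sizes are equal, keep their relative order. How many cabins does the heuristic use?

Sorted descending: 29, 29, 27, 23, 12, 11, 10, 10, 9, 7, 7.
  29 → cabin 1 (new)  [load 29/40]
  29 → cabin 2 (new)  [load 29/40]
  27 → cabin 3 (new)  [load 27/40]
  23 → cabin 4 (new)  [load 23/40]
  12 → cabin 3  [load 39/40]
  11 → cabin 1  [load 40/40]
  10 → cabin 2  [load 39/40]
  10 → cabin 4  [load 33/40]
  9 → cabin 5 (new)  [load 9/40]
  7 → cabin 4  [load 40/40]
  7 → cabin 5  [load 16/40]
5 cabins opened.

5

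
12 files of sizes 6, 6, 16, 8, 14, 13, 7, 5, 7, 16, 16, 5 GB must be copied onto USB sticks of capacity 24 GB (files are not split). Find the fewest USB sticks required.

Total = 16 + 16 + 16 + 14 + 13 + 8 + 7 + 7 + 6 + 6 + 5 + 5 = 119 GB.
Lower bound: ⌈119/24⌉ = 5 USB sticks.
A packing using 6 USB sticks:
  USB stick 1: 16 + 8 = 24
  USB stick 2: 16 + 7 = 23
  USB stick 3: 16 + 7 = 23
  USB stick 4: 14 + 6 = 20
  USB stick 5: 13 + 6 + 5 = 24
  USB stick 6: 5 = 5
No arrangement into 5 USB sticks stays within capacity, so 6 is optimal.

6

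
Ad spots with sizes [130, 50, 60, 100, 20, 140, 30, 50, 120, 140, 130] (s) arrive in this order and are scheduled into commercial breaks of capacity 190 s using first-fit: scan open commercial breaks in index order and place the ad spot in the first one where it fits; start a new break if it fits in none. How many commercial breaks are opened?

  130 → break 1 (new)  [load 130/190]
  50 → break 1  [load 180/190]
  60 → break 2 (new)  [load 60/190]
  100 → break 2  [load 160/190]
  20 → break 2  [load 180/190]
  140 → break 3 (new)  [load 140/190]
  30 → break 3  [load 170/190]
  50 → break 4 (new)  [load 50/190]
  120 → break 4  [load 170/190]
  140 → break 5 (new)  [load 140/190]
  130 → break 6 (new)  [load 130/190]
6 commercial breaks opened.

6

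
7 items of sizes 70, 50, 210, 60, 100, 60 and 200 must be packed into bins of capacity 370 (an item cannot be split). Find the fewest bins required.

3

Total = 210 + 200 + 100 + 70 + 60 + 60 + 50 = 750.
Lower bound: ⌈750/370⌉ = 3 bins.
A packing using 3 bins:
  bin 1: 210 + 100 + 60 = 370
  bin 2: 200 + 70 + 60 = 330
  bin 3: 50 = 50
This matches the lower bound, so 3 is optimal.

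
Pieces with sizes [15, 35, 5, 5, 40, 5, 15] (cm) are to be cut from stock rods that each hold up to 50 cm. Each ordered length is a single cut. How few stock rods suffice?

Total = 40 + 35 + 15 + 15 + 5 + 5 + 5 = 120 cm.
Lower bound: ⌈120/50⌉ = 3 stock rods.
A packing using 3 stock rods:
  stock rod 1: 40 + 5 + 5 = 50
  stock rod 2: 35 + 15 = 50
  stock rod 3: 15 + 5 = 20
This matches the lower bound, so 3 is optimal.

3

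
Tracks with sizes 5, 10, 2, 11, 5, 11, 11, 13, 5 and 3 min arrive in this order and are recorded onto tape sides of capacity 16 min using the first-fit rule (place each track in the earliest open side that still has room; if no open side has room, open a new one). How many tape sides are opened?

5

  5 → side 1 (new)  [load 5/16]
  10 → side 1  [load 15/16]
  2 → side 2 (new)  [load 2/16]
  11 → side 2  [load 13/16]
  5 → side 3 (new)  [load 5/16]
  11 → side 3  [load 16/16]
  11 → side 4 (new)  [load 11/16]
  13 → side 5 (new)  [load 13/16]
  5 → side 4  [load 16/16]
  3 → side 2  [load 16/16]
5 tape sides opened.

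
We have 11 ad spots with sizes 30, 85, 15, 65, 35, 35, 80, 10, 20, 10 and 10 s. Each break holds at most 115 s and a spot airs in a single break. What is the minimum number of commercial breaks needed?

4

Total = 85 + 80 + 65 + 35 + 35 + 30 + 20 + 15 + 10 + 10 + 10 = 395 s.
Lower bound: ⌈395/115⌉ = 4 commercial breaks.
A packing using 4 commercial breaks:
  break 1: 85 + 30 = 115
  break 2: 80 + 35 = 115
  break 3: 65 + 35 + 15 = 115
  break 4: 20 + 10 + 10 + 10 = 50
This matches the lower bound, so 4 is optimal.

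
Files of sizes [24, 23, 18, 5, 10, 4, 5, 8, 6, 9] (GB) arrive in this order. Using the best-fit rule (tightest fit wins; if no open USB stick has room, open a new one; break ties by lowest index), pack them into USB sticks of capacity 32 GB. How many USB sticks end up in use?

4

  24 → USB stick 1 (new)  [load 24/32]
  23 → USB stick 2 (new)  [load 23/32]
  18 → USB stick 3 (new)  [load 18/32]
  5 → USB stick 1  [load 29/32]
  10 → USB stick 3  [load 28/32]
  4 → USB stick 3  [load 32/32]
  5 → USB stick 2  [load 28/32]
  8 → USB stick 4 (new)  [load 8/32]
  6 → USB stick 4  [load 14/32]
  9 → USB stick 4  [load 23/32]
4 USB sticks opened.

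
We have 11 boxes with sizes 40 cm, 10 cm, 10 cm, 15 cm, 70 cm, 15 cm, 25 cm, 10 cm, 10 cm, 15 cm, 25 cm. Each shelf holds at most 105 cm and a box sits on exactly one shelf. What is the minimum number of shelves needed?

Total = 70 + 40 + 25 + 25 + 15 + 15 + 15 + 10 + 10 + 10 + 10 = 245 cm.
Lower bound: ⌈245/105⌉ = 3 shelves.
A packing using 3 shelves:
  shelf 1: 70 + 25 + 10 = 105
  shelf 2: 40 + 25 + 15 + 15 + 10 = 105
  shelf 3: 15 + 10 + 10 = 35
This matches the lower bound, so 3 is optimal.

3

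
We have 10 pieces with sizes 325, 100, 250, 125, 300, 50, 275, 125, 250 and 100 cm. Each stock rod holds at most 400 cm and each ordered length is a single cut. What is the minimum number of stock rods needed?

Total = 325 + 300 + 275 + 250 + 250 + 125 + 125 + 100 + 100 + 50 = 1900 cm.
Lower bound: ⌈1900/400⌉ = 5 stock rods.
A packing using 5 stock rods:
  stock rod 1: 325 + 50 = 375
  stock rod 2: 300 + 100 = 400
  stock rod 3: 275 + 125 = 400
  stock rod 4: 250 + 125 = 375
  stock rod 5: 250 + 100 = 350
This matches the lower bound, so 5 is optimal.

5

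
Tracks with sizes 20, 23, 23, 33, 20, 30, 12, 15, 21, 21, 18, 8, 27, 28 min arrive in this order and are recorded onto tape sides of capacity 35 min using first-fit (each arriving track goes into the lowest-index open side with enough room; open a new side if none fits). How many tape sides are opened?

  20 → side 1 (new)  [load 20/35]
  23 → side 2 (new)  [load 23/35]
  23 → side 3 (new)  [load 23/35]
  33 → side 4 (new)  [load 33/35]
  20 → side 5 (new)  [load 20/35]
  30 → side 6 (new)  [load 30/35]
  12 → side 1  [load 32/35]
  15 → side 5  [load 35/35]
  21 → side 7 (new)  [load 21/35]
  21 → side 8 (new)  [load 21/35]
  18 → side 9 (new)  [load 18/35]
  8 → side 2  [load 31/35]
  27 → side 10 (new)  [load 27/35]
  28 → side 11 (new)  [load 28/35]
11 tape sides opened.

11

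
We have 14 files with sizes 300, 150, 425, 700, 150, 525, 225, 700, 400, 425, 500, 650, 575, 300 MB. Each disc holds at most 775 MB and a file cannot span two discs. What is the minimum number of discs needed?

9

Total = 700 + 700 + 650 + 575 + 525 + 500 + 425 + 425 + 400 + 300 + 300 + 225 + 150 + 150 = 6025 MB.
Lower bound: ⌈6025/775⌉ = 8 discs.
Also, 9 files each exceed 775/2 MB, and no two of those can share a disc, so at least 9 discs are needed.
A packing using 9 discs:
  disc 1: 700 = 700
  disc 2: 700 = 700
  disc 3: 650 = 650
  disc 4: 575 + 150 = 725
  disc 5: 525 + 225 = 750
  disc 6: 500 + 150 = 650
  disc 7: 425 + 300 = 725
  disc 8: 425 + 300 = 725
  disc 9: 400 = 400
This matches the lower bound, so 9 is optimal.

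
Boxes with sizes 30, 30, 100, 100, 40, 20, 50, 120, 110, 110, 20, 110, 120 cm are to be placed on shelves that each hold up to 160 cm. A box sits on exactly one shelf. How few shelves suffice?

7

Total = 120 + 120 + 110 + 110 + 110 + 100 + 100 + 50 + 40 + 30 + 30 + 20 + 20 = 960 cm.
Lower bound: ⌈960/160⌉ = 6 shelves.
Also, 7 boxes each exceed 80 cm, and no two of those can share a shelf, so at least 7 shelves are needed.
A packing using 7 shelves:
  shelf 1: 120 + 40 = 160
  shelf 2: 120 + 30 = 150
  shelf 3: 110 + 50 = 160
  shelf 4: 110 + 30 + 20 = 160
  shelf 5: 110 + 20 = 130
  shelf 6: 100 = 100
  shelf 7: 100 = 100
This matches the lower bound, so 7 is optimal.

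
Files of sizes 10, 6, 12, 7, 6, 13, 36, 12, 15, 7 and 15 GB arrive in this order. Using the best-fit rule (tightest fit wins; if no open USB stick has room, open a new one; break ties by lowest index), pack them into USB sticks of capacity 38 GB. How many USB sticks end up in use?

  10 → USB stick 1 (new)  [load 10/38]
  6 → USB stick 1  [load 16/38]
  12 → USB stick 1  [load 28/38]
  7 → USB stick 1  [load 35/38]
  6 → USB stick 2 (new)  [load 6/38]
  13 → USB stick 2  [load 19/38]
  36 → USB stick 3 (new)  [load 36/38]
  12 → USB stick 2  [load 31/38]
  15 → USB stick 4 (new)  [load 15/38]
  7 → USB stick 2  [load 38/38]
  15 → USB stick 4  [load 30/38]
4 USB sticks opened.

4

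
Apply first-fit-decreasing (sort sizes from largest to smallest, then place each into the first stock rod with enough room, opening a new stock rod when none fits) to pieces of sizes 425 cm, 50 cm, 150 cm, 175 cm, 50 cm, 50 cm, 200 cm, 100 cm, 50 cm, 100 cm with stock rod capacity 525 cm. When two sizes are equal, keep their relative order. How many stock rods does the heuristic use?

3

Sorted descending: 425, 200, 175, 150, 100, 100, 50, 50, 50, 50.
  425 → stock rod 1 (new)  [load 425/525]
  200 → stock rod 2 (new)  [load 200/525]
  175 → stock rod 2  [load 375/525]
  150 → stock rod 2  [load 525/525]
  100 → stock rod 1  [load 525/525]
  100 → stock rod 3 (new)  [load 100/525]
  50 → stock rod 3  [load 150/525]
  50 → stock rod 3  [load 200/525]
  50 → stock rod 3  [load 250/525]
  50 → stock rod 3  [load 300/525]
3 stock rods opened.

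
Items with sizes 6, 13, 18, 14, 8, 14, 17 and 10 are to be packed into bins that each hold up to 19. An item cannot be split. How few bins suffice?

Total = 18 + 17 + 14 + 14 + 13 + 10 + 8 + 6 = 100.
Lower bound: ⌈100/19⌉ = 6 bins.
A packing using 6 bins:
  bin 1: 18 = 18
  bin 2: 17 = 17
  bin 3: 14 = 14
  bin 4: 14 = 14
  bin 5: 13 + 6 = 19
  bin 6: 10 + 8 = 18
This matches the lower bound, so 6 is optimal.

6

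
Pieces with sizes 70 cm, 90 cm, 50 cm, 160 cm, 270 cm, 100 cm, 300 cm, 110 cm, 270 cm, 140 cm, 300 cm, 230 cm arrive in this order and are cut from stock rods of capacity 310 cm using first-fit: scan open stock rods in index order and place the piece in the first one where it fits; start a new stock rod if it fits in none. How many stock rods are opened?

  70 → stock rod 1 (new)  [load 70/310]
  90 → stock rod 1  [load 160/310]
  50 → stock rod 1  [load 210/310]
  160 → stock rod 2 (new)  [load 160/310]
  270 → stock rod 3 (new)  [load 270/310]
  100 → stock rod 1  [load 310/310]
  300 → stock rod 4 (new)  [load 300/310]
  110 → stock rod 2  [load 270/310]
  270 → stock rod 5 (new)  [load 270/310]
  140 → stock rod 6 (new)  [load 140/310]
  300 → stock rod 7 (new)  [load 300/310]
  230 → stock rod 8 (new)  [load 230/310]
8 stock rods opened.

8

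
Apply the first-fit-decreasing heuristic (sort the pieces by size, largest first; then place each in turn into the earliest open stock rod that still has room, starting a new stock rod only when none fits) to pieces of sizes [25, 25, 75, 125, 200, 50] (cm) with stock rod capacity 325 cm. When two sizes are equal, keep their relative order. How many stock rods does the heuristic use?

Sorted descending: 200, 125, 75, 50, 25, 25.
  200 → stock rod 1 (new)  [load 200/325]
  125 → stock rod 1  [load 325/325]
  75 → stock rod 2 (new)  [load 75/325]
  50 → stock rod 2  [load 125/325]
  25 → stock rod 2  [load 150/325]
  25 → stock rod 2  [load 175/325]
2 stock rods opened.

2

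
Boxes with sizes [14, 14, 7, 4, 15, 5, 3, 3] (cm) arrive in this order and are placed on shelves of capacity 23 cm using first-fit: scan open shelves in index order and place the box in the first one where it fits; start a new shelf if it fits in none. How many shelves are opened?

3

  14 → shelf 1 (new)  [load 14/23]
  14 → shelf 2 (new)  [load 14/23]
  7 → shelf 1  [load 21/23]
  4 → shelf 2  [load 18/23]
  15 → shelf 3 (new)  [load 15/23]
  5 → shelf 2  [load 23/23]
  3 → shelf 3  [load 18/23]
  3 → shelf 3  [load 21/23]
3 shelves opened.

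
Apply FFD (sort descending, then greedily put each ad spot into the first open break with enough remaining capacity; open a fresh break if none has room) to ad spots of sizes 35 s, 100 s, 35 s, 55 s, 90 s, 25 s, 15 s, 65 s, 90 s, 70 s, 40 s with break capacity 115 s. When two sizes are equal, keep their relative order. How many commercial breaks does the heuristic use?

6

Sorted descending: 100, 90, 90, 70, 65, 55, 40, 35, 35, 25, 15.
  100 → break 1 (new)  [load 100/115]
  90 → break 2 (new)  [load 90/115]
  90 → break 3 (new)  [load 90/115]
  70 → break 4 (new)  [load 70/115]
  65 → break 5 (new)  [load 65/115]
  55 → break 6 (new)  [load 55/115]
  40 → break 4  [load 110/115]
  35 → break 5  [load 100/115]
  35 → break 6  [load 90/115]
  25 → break 2  [load 115/115]
  15 → break 1  [load 115/115]
6 commercial breaks opened.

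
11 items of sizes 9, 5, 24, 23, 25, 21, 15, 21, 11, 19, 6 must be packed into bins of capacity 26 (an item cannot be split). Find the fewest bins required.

8

Total = 25 + 24 + 23 + 21 + 21 + 19 + 15 + 11 + 9 + 6 + 5 = 179.
Lower bound: ⌈179/26⌉ = 7 bins.
A packing using 8 bins:
  bin 1: 25 = 25
  bin 2: 24 = 24
  bin 3: 23 = 23
  bin 4: 21 + 5 = 26
  bin 5: 21 = 21
  bin 6: 19 + 6 = 25
  bin 7: 15 + 11 = 26
  bin 8: 9 = 9
No arrangement into 7 bins stays within capacity, so 8 is optimal.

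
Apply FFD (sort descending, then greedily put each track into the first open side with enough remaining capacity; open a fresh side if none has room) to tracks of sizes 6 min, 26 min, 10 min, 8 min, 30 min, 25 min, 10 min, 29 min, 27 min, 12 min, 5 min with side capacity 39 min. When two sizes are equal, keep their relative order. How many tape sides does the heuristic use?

Sorted descending: 30, 29, 27, 26, 25, 12, 10, 10, 8, 6, 5.
  30 → side 1 (new)  [load 30/39]
  29 → side 2 (new)  [load 29/39]
  27 → side 3 (new)  [load 27/39]
  26 → side 4 (new)  [load 26/39]
  25 → side 5 (new)  [load 25/39]
  12 → side 3  [load 39/39]
  10 → side 2  [load 39/39]
  10 → side 4  [load 36/39]
  8 → side 1  [load 38/39]
  6 → side 5  [load 31/39]
  5 → side 5  [load 36/39]
5 tape sides opened.

5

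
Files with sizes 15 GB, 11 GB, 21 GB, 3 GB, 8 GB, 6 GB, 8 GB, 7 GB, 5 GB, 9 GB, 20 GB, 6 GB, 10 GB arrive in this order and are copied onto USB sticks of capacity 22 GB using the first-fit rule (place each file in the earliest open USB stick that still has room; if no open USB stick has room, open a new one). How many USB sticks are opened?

7

  15 → USB stick 1 (new)  [load 15/22]
  11 → USB stick 2 (new)  [load 11/22]
  21 → USB stick 3 (new)  [load 21/22]
  3 → USB stick 1  [load 18/22]
  8 → USB stick 2  [load 19/22]
  6 → USB stick 4 (new)  [load 6/22]
  8 → USB stick 4  [load 14/22]
  7 → USB stick 4  [load 21/22]
  5 → USB stick 5 (new)  [load 5/22]
  9 → USB stick 5  [load 14/22]
  20 → USB stick 6 (new)  [load 20/22]
  6 → USB stick 5  [load 20/22]
  10 → USB stick 7 (new)  [load 10/22]
7 USB sticks opened.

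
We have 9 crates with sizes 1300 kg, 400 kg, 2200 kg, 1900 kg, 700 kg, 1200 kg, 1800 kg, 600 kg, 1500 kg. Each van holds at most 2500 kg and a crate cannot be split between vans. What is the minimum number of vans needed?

5

Total = 2200 + 1900 + 1800 + 1500 + 1300 + 1200 + 700 + 600 + 400 = 11600 kg.
Lower bound: ⌈11600/2500⌉ = 5 vans.
A packing using 5 vans:
  van 1: 2200 = 2200
  van 2: 1900 + 600 = 2500
  van 3: 1800 + 700 = 2500
  van 4: 1500 + 400 = 1900
  van 5: 1300 + 1200 = 2500
This matches the lower bound, so 5 is optimal.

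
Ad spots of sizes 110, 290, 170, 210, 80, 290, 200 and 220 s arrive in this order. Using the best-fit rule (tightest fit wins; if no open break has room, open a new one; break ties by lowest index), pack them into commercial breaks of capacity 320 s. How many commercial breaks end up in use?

6

  110 → break 1 (new)  [load 110/320]
  290 → break 2 (new)  [load 290/320]
  170 → break 1  [load 280/320]
  210 → break 3 (new)  [load 210/320]
  80 → break 3  [load 290/320]
  290 → break 4 (new)  [load 290/320]
  200 → break 5 (new)  [load 200/320]
  220 → break 6 (new)  [load 220/320]
6 commercial breaks opened.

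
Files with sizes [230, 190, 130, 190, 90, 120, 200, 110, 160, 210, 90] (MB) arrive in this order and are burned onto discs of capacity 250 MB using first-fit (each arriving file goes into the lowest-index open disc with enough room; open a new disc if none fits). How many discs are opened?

  230 → disc 1 (new)  [load 230/250]
  190 → disc 2 (new)  [load 190/250]
  130 → disc 3 (new)  [load 130/250]
  190 → disc 4 (new)  [load 190/250]
  90 → disc 3  [load 220/250]
  120 → disc 5 (new)  [load 120/250]
  200 → disc 6 (new)  [load 200/250]
  110 → disc 5  [load 230/250]
  160 → disc 7 (new)  [load 160/250]
  210 → disc 8 (new)  [load 210/250]
  90 → disc 7  [load 250/250]
8 discs opened.

8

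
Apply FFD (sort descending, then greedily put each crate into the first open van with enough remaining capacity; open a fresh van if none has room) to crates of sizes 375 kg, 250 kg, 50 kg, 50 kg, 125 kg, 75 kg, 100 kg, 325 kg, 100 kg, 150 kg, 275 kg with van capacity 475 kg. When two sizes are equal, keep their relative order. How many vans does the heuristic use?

4

Sorted descending: 375, 325, 275, 250, 150, 125, 100, 100, 75, 50, 50.
  375 → van 1 (new)  [load 375/475]
  325 → van 2 (new)  [load 325/475]
  275 → van 3 (new)  [load 275/475]
  250 → van 4 (new)  [load 250/475]
  150 → van 2  [load 475/475]
  125 → van 3  [load 400/475]
  100 → van 1  [load 475/475]
  100 → van 4  [load 350/475]
  75 → van 3  [load 475/475]
  50 → van 4  [load 400/475]
  50 → van 4  [load 450/475]
4 vans opened.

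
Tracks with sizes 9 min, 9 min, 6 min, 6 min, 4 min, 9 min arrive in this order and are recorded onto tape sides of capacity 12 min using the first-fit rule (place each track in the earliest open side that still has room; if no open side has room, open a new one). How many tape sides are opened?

5

  9 → side 1 (new)  [load 9/12]
  9 → side 2 (new)  [load 9/12]
  6 → side 3 (new)  [load 6/12]
  6 → side 3  [load 12/12]
  4 → side 4 (new)  [load 4/12]
  9 → side 5 (new)  [load 9/12]
5 tape sides opened.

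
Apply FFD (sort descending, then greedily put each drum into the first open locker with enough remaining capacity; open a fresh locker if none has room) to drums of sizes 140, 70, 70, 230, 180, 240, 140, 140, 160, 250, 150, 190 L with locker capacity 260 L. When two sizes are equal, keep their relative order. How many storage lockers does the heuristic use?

Sorted descending: 250, 240, 230, 190, 180, 160, 150, 140, 140, 140, 70, 70.
  250 → locker 1 (new)  [load 250/260]
  240 → locker 2 (new)  [load 240/260]
  230 → locker 3 (new)  [load 230/260]
  190 → locker 4 (new)  [load 190/260]
  180 → locker 5 (new)  [load 180/260]
  160 → locker 6 (new)  [load 160/260]
  150 → locker 7 (new)  [load 150/260]
  140 → locker 8 (new)  [load 140/260]
  140 → locker 9 (new)  [load 140/260]
  140 → locker 10 (new)  [load 140/260]
  70 → locker 4  [load 260/260]
  70 → locker 5  [load 250/260]
10 storage lockers opened.

10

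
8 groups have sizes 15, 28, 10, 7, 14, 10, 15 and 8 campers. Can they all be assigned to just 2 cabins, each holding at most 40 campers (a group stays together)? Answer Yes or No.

Total = 107 campers; ⌈107/40⌉ = 3.
At least 3 cabins are required, but only 2 are allowed.

No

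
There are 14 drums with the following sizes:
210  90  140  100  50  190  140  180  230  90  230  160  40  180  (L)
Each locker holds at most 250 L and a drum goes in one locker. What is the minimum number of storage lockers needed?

Total = 230 + 230 + 210 + 190 + 180 + 180 + 160 + 140 + 140 + 100 + 90 + 90 + 50 + 40 = 2030 L.
Lower bound: ⌈2030/250⌉ = 9 storage lockers.
A packing using 9 storage lockers:
  locker 1: 230 = 230
  locker 2: 230 = 230
  locker 3: 210 + 40 = 250
  locker 4: 190 + 50 = 240
  locker 5: 180 = 180
  locker 6: 180 = 180
  locker 7: 160 + 90 = 250
  locker 8: 140 + 100 = 240
  locker 9: 140 + 90 = 230
This matches the lower bound, so 9 is optimal.

9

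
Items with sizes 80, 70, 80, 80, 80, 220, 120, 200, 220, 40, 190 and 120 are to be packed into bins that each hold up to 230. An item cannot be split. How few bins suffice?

7

Total = 220 + 220 + 200 + 190 + 120 + 120 + 80 + 80 + 80 + 80 + 70 + 40 = 1500.
Lower bound: ⌈1500/230⌉ = 7 bins.
A packing using 7 bins:
  bin 1: 220 = 220
  bin 2: 220 = 220
  bin 3: 200 = 200
  bin 4: 190 + 40 = 230
  bin 5: 120 + 80 = 200
  bin 6: 120 + 80 = 200
  bin 7: 80 + 80 + 70 = 230
This matches the lower bound, so 7 is optimal.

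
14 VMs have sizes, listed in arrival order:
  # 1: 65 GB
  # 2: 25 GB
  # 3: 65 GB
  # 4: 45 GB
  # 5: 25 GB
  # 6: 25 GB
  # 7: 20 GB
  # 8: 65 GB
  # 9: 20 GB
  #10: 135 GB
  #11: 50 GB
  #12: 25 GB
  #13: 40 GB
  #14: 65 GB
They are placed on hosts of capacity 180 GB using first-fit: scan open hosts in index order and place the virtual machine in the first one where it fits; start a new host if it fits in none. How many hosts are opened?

  65 → host 1 (new)  [load 65/180]
  25 → host 1  [load 90/180]
  65 → host 1  [load 155/180]
  45 → host 2 (new)  [load 45/180]
  25 → host 1  [load 180/180]
  25 → host 2  [load 70/180]
  20 → host 2  [load 90/180]
  65 → host 2  [load 155/180]
  20 → host 2  [load 175/180]
  135 → host 3 (new)  [load 135/180]
  50 → host 4 (new)  [load 50/180]
  25 → host 3  [load 160/180]
  40 → host 4  [load 90/180]
  65 → host 4  [load 155/180]
4 hosts opened.

4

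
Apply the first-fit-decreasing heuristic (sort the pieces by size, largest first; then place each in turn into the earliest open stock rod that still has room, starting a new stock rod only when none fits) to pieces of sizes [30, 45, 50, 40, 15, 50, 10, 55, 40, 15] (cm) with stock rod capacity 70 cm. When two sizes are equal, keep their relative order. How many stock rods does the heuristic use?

6

Sorted descending: 55, 50, 50, 45, 40, 40, 30, 15, 15, 10.
  55 → stock rod 1 (new)  [load 55/70]
  50 → stock rod 2 (new)  [load 50/70]
  50 → stock rod 3 (new)  [load 50/70]
  45 → stock rod 4 (new)  [load 45/70]
  40 → stock rod 5 (new)  [load 40/70]
  40 → stock rod 6 (new)  [load 40/70]
  30 → stock rod 5  [load 70/70]
  15 → stock rod 1  [load 70/70]
  15 → stock rod 2  [load 65/70]
  10 → stock rod 3  [load 60/70]
6 stock rods opened.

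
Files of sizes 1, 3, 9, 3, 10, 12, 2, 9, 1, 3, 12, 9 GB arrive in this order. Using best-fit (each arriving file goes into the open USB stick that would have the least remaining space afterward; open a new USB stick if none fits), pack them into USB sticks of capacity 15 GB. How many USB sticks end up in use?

6

  1 → USB stick 1 (new)  [load 1/15]
  3 → USB stick 1  [load 4/15]
  9 → USB stick 1  [load 13/15]
  3 → USB stick 2 (new)  [load 3/15]
  10 → USB stick 2  [load 13/15]
  12 → USB stick 3 (new)  [load 12/15]
  2 → USB stick 1  [load 15/15]
  9 → USB stick 4 (new)  [load 9/15]
  1 → USB stick 2  [load 14/15]
  3 → USB stick 3  [load 15/15]
  12 → USB stick 5 (new)  [load 12/15]
  9 → USB stick 6 (new)  [load 9/15]
6 USB sticks opened.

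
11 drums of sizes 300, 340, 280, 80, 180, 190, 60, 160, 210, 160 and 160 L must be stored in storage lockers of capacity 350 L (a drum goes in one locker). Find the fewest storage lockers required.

Total = 340 + 300 + 280 + 210 + 190 + 180 + 160 + 160 + 160 + 80 + 60 = 2120 L.
Lower bound: ⌈2120/350⌉ = 7 storage lockers.
A packing using 7 storage lockers:
  locker 1: 340 = 340
  locker 2: 300 = 300
  locker 3: 280 + 60 = 340
  locker 4: 210 + 80 = 290
  locker 5: 190 + 160 = 350
  locker 6: 180 + 160 = 340
  locker 7: 160 = 160
This matches the lower bound, so 7 is optimal.

7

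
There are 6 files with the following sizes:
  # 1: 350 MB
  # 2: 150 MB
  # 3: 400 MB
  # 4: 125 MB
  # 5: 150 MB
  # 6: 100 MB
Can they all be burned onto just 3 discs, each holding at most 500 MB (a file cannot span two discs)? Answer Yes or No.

A valid assignment using 3 discs:
  disc 1: 400 + 100 = 500
  disc 2: 350 + 150 = 500
  disc 3: 150 + 125 = 275
Every load is within 500 MB, so 3 discs suffice.

Yes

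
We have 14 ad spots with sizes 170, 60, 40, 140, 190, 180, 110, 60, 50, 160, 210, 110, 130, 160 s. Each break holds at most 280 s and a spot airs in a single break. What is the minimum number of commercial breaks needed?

Total = 210 + 190 + 180 + 170 + 160 + 160 + 140 + 130 + 110 + 110 + 60 + 60 + 50 + 40 = 1770 s.
Lower bound: ⌈1770/280⌉ = 7 commercial breaks.
A packing using 7 commercial breaks:
  break 1: 210 + 60 = 270
  break 2: 190 + 60 = 250
  break 3: 180 + 50 + 40 = 270
  break 4: 170 + 110 = 280
  break 5: 160 + 110 = 270
  break 6: 160 = 160
  break 7: 140 + 130 = 270
This matches the lower bound, so 7 is optimal.

7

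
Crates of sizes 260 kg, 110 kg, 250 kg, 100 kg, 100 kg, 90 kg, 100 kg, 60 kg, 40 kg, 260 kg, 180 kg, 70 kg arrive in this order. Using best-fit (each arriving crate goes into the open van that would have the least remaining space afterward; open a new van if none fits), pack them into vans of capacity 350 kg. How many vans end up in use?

5

  260 → van 1 (new)  [load 260/350]
  110 → van 2 (new)  [load 110/350]
  250 → van 3 (new)  [load 250/350]
  100 → van 3  [load 350/350]
  100 → van 2  [load 210/350]
  90 → van 1  [load 350/350]
  100 → van 2  [load 310/350]
  60 → van 4 (new)  [load 60/350]
  40 → van 2  [load 350/350]
  260 → van 4  [load 320/350]
  180 → van 5 (new)  [load 180/350]
  70 → van 5  [load 250/350]
5 vans opened.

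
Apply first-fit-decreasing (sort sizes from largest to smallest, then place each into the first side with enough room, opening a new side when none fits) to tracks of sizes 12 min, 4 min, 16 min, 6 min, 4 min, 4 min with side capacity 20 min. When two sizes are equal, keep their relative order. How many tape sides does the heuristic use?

Sorted descending: 16, 12, 6, 4, 4, 4.
  16 → side 1 (new)  [load 16/20]
  12 → side 2 (new)  [load 12/20]
  6 → side 2  [load 18/20]
  4 → side 1  [load 20/20]
  4 → side 3 (new)  [load 4/20]
  4 → side 3  [load 8/20]
3 tape sides opened.

3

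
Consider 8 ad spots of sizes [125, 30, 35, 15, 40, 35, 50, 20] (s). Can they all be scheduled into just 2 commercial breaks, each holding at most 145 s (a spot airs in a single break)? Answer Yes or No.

No

Total = 350 s; ⌈350/145⌉ = 3.
At least 3 commercial breaks are required, but only 2 are allowed.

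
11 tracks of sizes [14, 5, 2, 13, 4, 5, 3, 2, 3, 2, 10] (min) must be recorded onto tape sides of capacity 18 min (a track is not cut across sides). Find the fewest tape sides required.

4

Total = 14 + 13 + 10 + 5 + 5 + 4 + 3 + 3 + 2 + 2 + 2 = 63 min.
Lower bound: ⌈63/18⌉ = 4 tape sides.
A packing using 4 tape sides:
  side 1: 14 + 4 = 18
  side 2: 13 + 5 = 18
  side 3: 10 + 5 + 3 = 18
  side 4: 3 + 2 + 2 + 2 = 9
This matches the lower bound, so 4 is optimal.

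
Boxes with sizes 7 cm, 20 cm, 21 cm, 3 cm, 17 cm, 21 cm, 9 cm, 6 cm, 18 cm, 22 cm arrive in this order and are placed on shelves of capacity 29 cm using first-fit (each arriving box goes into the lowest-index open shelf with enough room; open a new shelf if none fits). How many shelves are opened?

  7 → shelf 1 (new)  [load 7/29]
  20 → shelf 1  [load 27/29]
  21 → shelf 2 (new)  [load 21/29]
  3 → shelf 2  [load 24/29]
  17 → shelf 3 (new)  [load 17/29]
  21 → shelf 4 (new)  [load 21/29]
  9 → shelf 3  [load 26/29]
  6 → shelf 4  [load 27/29]
  18 → shelf 5 (new)  [load 18/29]
  22 → shelf 6 (new)  [load 22/29]
6 shelves opened.

6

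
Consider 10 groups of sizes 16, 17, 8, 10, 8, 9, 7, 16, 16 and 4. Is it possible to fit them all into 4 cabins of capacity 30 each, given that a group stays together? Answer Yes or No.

Total = 111; ⌈111/30⌉ = 4.
The bound of 4 does not rule out 4, but exhaustive search shows no assignment into 4 cabins of capacity 30 exists — the minimum is 5.

No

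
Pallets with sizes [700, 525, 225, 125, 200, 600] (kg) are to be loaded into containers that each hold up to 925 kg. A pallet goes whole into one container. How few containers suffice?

3

Total = 700 + 600 + 525 + 225 + 200 + 125 = 2375 kg.
Lower bound: ⌈2375/925⌉ = 3 containers.
A packing using 3 containers:
  container 1: 700 + 225 = 925
  container 2: 600 + 200 + 125 = 925
  container 3: 525 = 525
This matches the lower bound, so 3 is optimal.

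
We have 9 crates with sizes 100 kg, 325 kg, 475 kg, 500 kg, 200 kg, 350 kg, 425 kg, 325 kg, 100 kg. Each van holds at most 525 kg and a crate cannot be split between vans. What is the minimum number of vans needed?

6

Total = 500 + 475 + 425 + 350 + 325 + 325 + 200 + 100 + 100 = 2800 kg.
Lower bound: ⌈2800/525⌉ = 6 vans.
A packing using 6 vans:
  van 1: 500 = 500
  van 2: 475 = 475
  van 3: 425 + 100 = 525
  van 4: 350 + 100 = 450
  van 5: 325 + 200 = 525
  van 6: 325 = 325
This matches the lower bound, so 6 is optimal.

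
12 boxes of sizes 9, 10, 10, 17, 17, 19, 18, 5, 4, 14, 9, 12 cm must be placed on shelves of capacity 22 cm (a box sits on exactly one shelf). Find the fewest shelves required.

Total = 19 + 18 + 17 + 17 + 14 + 12 + 10 + 10 + 9 + 9 + 5 + 4 = 144 cm.
Lower bound: ⌈144/22⌉ = 7 shelves.
A packing using 8 shelves:
  shelf 1: 19 = 19
  shelf 2: 18 + 4 = 22
  shelf 3: 17 + 5 = 22
  shelf 4: 17 = 17
  shelf 5: 14 = 14
  shelf 6: 12 + 10 = 22
  shelf 7: 10 + 9 = 19
  shelf 8: 9 = 9
No arrangement into 7 shelves stays within capacity, so 8 is optimal.

8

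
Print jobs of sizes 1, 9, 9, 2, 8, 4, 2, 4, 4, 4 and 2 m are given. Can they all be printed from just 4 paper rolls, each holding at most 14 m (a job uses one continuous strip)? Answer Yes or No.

Yes

A valid assignment using 4 paper rolls:
  roll 1: 9 + 4 + 1 = 14
  roll 2: 9 + 4 = 13
  roll 3: 8 + 4 + 2 = 14
  roll 4: 4 + 2 + 2 = 8
Every load is within 14 m, so 4 paper rolls suffice.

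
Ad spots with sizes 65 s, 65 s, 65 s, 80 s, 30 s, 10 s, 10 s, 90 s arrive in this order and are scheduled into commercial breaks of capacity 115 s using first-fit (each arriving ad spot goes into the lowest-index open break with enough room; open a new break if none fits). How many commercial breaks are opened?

  65 → break 1 (new)  [load 65/115]
  65 → break 2 (new)  [load 65/115]
  65 → break 3 (new)  [load 65/115]
  80 → break 4 (new)  [load 80/115]
  30 → break 1  [load 95/115]
  10 → break 1  [load 105/115]
  10 → break 1  [load 115/115]
  90 → break 5 (new)  [load 90/115]
5 commercial breaks opened.

5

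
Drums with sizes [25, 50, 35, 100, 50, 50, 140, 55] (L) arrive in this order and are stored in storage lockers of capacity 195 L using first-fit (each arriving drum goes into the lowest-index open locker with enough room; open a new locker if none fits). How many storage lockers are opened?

  25 → locker 1 (new)  [load 25/195]
  50 → locker 1  [load 75/195]
  35 → locker 1  [load 110/195]
  100 → locker 2 (new)  [load 100/195]
  50 → locker 1  [load 160/195]
  50 → locker 2  [load 150/195]
  140 → locker 3 (new)  [load 140/195]
  55 → locker 3  [load 195/195]
3 storage lockers opened.

3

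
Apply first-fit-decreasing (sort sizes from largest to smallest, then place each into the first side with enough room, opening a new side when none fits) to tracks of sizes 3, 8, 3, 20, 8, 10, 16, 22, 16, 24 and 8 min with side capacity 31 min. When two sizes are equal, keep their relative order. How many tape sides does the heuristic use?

5

Sorted descending: 24, 22, 20, 16, 16, 10, 8, 8, 8, 3, 3.
  24 → side 1 (new)  [load 24/31]
  22 → side 2 (new)  [load 22/31]
  20 → side 3 (new)  [load 20/31]
  16 → side 4 (new)  [load 16/31]
  16 → side 5 (new)  [load 16/31]
  10 → side 3  [load 30/31]
  8 → side 2  [load 30/31]
  8 → side 4  [load 24/31]
  8 → side 5  [load 24/31]
  3 → side 1  [load 27/31]
  3 → side 1  [load 30/31]
5 tape sides opened.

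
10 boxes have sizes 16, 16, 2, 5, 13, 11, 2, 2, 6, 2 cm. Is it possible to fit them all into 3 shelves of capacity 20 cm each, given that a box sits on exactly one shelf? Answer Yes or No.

No

Total = 75 cm; ⌈75/20⌉ = 4.
At least 4 shelves are required, but only 3 are allowed.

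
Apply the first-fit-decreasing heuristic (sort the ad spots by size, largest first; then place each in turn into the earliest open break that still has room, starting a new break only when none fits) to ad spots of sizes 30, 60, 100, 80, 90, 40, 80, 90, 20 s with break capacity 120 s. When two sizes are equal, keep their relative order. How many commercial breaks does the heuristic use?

6

Sorted descending: 100, 90, 90, 80, 80, 60, 40, 30, 20.
  100 → break 1 (new)  [load 100/120]
  90 → break 2 (new)  [load 90/120]
  90 → break 3 (new)  [load 90/120]
  80 → break 4 (new)  [load 80/120]
  80 → break 5 (new)  [load 80/120]
  60 → break 6 (new)  [load 60/120]
  40 → break 4  [load 120/120]
  30 → break 2  [load 120/120]
  20 → break 1  [load 120/120]
6 commercial breaks opened.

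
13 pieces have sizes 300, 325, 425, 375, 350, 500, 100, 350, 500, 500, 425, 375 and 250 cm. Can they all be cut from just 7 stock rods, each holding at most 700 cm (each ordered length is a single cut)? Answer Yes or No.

Total = 4775 cm; ⌈4775/700⌉ = 7.
The bound of 7 does not rule out 7, but exhaustive search shows no assignment into 7 stock rods of capacity 700 cm exists — the minimum is 8.

No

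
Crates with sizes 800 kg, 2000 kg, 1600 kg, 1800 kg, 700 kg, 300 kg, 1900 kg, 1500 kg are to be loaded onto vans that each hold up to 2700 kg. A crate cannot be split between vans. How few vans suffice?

5

Total = 2000 + 1900 + 1800 + 1600 + 1500 + 800 + 700 + 300 = 10600 kg.
Lower bound: ⌈10600/2700⌉ = 4 vans.
Also, 5 crates each exceed 1350 kg, and no two of those can share a van, so at least 5 vans are needed.
A packing using 5 vans:
  van 1: 2000 + 700 = 2700
  van 2: 1900 + 800 = 2700
  van 3: 1800 + 300 = 2100
  van 4: 1600 = 1600
  van 5: 1500 = 1500
This matches the lower bound, so 5 is optimal.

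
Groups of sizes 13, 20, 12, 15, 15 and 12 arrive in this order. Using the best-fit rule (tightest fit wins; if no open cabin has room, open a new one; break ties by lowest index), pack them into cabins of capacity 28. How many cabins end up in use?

  13 → cabin 1 (new)  [load 13/28]
  20 → cabin 2 (new)  [load 20/28]
  12 → cabin 1  [load 25/28]
  15 → cabin 3 (new)  [load 15/28]
  15 → cabin 4 (new)  [load 15/28]
  12 → cabin 3  [load 27/28]
4 cabins opened.

4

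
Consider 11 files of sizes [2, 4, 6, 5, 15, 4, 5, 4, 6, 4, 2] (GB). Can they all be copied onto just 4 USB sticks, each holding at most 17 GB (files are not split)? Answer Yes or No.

Yes

A valid assignment using 4 USB sticks:
  USB stick 1: 15 + 2 = 17
  USB stick 2: 6 + 6 + 5 = 17
  USB stick 3: 5 + 4 + 4 + 4 = 17
  USB stick 4: 4 + 2 = 6
Every load is within 17 GB, so 4 USB sticks suffice.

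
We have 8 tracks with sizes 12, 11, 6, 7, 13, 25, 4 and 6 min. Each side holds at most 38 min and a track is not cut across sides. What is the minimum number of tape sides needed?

Total = 25 + 13 + 12 + 11 + 7 + 6 + 6 + 4 = 84 min.
Lower bound: ⌈84/38⌉ = 3 tape sides.
A packing using 3 tape sides:
  side 1: 25 + 13 = 38
  side 2: 12 + 11 + 7 + 6 = 36
  side 3: 6 + 4 = 10
This matches the lower bound, so 3 is optimal.

3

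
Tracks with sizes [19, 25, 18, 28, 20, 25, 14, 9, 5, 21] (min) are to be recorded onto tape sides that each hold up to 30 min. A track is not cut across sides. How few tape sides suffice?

Total = 28 + 25 + 25 + 21 + 20 + 19 + 18 + 14 + 9 + 5 = 184 min.
Lower bound: ⌈184/30⌉ = 7 tape sides.
A packing using 8 tape sides:
  side 1: 28 = 28
  side 2: 25 + 5 = 30
  side 3: 25 = 25
  side 4: 21 + 9 = 30
  side 5: 20 = 20
  side 6: 19 = 19
  side 7: 18 = 18
  side 8: 14 = 14
No arrangement into 7 tape sides stays within capacity, so 8 is optimal.

8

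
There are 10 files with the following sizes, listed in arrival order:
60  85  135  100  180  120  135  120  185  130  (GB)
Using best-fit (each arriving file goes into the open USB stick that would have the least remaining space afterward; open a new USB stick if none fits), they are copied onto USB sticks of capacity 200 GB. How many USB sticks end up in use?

  60 → USB stick 1 (new)  [load 60/200]
  85 → USB stick 1  [load 145/200]
  135 → USB stick 2 (new)  [load 135/200]
  100 → USB stick 3 (new)  [load 100/200]
  180 → USB stick 4 (new)  [load 180/200]
  120 → USB stick 5 (new)  [load 120/200]
  135 → USB stick 6 (new)  [load 135/200]
  120 → USB stick 7 (new)  [load 120/200]
  185 → USB stick 8 (new)  [load 185/200]
  130 → USB stick 9 (new)  [load 130/200]
9 USB sticks opened.

9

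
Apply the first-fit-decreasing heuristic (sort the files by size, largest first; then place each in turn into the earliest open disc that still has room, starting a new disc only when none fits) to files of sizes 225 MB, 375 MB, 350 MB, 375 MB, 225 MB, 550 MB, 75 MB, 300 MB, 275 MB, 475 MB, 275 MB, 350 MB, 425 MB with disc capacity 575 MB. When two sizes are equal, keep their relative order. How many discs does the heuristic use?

Sorted descending: 550, 475, 425, 375, 375, 350, 350, 300, 275, 275, 225, 225, 75.
  550 → disc 1 (new)  [load 550/575]
  475 → disc 2 (new)  [load 475/575]
  425 → disc 3 (new)  [load 425/575]
  375 → disc 4 (new)  [load 375/575]
  375 → disc 5 (new)  [load 375/575]
  350 → disc 6 (new)  [load 350/575]
  350 → disc 7 (new)  [load 350/575]
  300 → disc 8 (new)  [load 300/575]
  275 → disc 8  [load 575/575]
  275 → disc 9 (new)  [load 275/575]
  225 → disc 6  [load 575/575]
  225 → disc 7  [load 575/575]
  75 → disc 2  [load 550/575]
9 discs opened.

9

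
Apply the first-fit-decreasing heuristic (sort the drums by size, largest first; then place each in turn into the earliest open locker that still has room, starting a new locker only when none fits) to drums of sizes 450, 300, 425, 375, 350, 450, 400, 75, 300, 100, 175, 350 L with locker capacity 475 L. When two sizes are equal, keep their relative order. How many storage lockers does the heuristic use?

Sorted descending: 450, 450, 425, 400, 375, 350, 350, 300, 300, 175, 100, 75.
  450 → locker 1 (new)  [load 450/475]
  450 → locker 2 (new)  [load 450/475]
  425 → locker 3 (new)  [load 425/475]
  400 → locker 4 (new)  [load 400/475]
  375 → locker 5 (new)  [load 375/475]
  350 → locker 6 (new)  [load 350/475]
  350 → locker 7 (new)  [load 350/475]
  300 → locker 8 (new)  [load 300/475]
  300 → locker 9 (new)  [load 300/475]
  175 → locker 8  [load 475/475]
  100 → locker 5  [load 475/475]
  75 → locker 4  [load 475/475]
9 storage lockers opened.

9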